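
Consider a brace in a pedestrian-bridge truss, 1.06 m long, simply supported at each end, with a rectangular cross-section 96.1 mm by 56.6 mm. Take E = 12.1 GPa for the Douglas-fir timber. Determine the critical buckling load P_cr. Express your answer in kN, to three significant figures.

P_cr ≈ 154 kN

Buckling occurs about the weak axis: I_min = h·b³/12 with b = 56.6 mm (the shorter side).
I_min = 96.1×56.6³/12 = 1.452×10^6 mm⁴
I = 1.452×10^6 mm⁴ = 1.452×10^-6 m⁴
Effective length L_e = K·L = 1 × 1.06 = 1.060 m
P_cr = π²EI / L_e² = π² × 12.1×10⁹ × 1.452×10^-6 / 1.060² = 1.543×10^5 N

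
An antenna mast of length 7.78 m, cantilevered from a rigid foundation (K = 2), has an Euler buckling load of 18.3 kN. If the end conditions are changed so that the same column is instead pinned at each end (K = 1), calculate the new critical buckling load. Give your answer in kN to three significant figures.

P_cr ≈ 73.2 kN

P_cr ∝ 1/K², so P_cr,new = P_cr,old × (K_old/K_new)² = 18.3 × (2/1)²
= 18.3 × 4.000 = 73.2 kN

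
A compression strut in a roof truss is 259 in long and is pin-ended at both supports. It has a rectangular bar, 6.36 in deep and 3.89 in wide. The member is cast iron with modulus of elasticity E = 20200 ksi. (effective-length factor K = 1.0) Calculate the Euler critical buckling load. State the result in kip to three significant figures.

Buckling occurs about the weak axis: I_min = h·b³/12 with b = 3.89 in (the shorter side).
I_min = 6.36×3.89³/12 = 31.20 in⁴
Effective length L_e = K·L = 1 × 259 = 259.0 in
P_cr = π²EI / L_e² = π² × 20200×10³ × 31.20 / 259.0² = 9.272×10^4 lb

P_cr ≈ 92.7 kip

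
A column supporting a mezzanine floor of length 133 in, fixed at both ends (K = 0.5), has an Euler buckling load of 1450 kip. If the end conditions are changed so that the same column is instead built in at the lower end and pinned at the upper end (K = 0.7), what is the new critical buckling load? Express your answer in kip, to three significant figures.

P_cr ∝ 1/K², so P_cr,new = P_cr,old × (K_old/K_new)² = 1450 × (0.5/0.7)²
= 1450 × 0.5102 = 740 kip

P_cr ≈ 740 kip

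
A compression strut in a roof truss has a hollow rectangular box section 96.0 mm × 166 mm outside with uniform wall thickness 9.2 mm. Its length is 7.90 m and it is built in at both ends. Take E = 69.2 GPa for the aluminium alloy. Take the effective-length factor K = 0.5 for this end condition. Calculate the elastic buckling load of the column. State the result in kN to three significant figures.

P_cr ≈ 284 kN

Inner dimensions: h_i = 166 − 2×9.2 = 147.6 mm, b_i = 96.0 − 2×9.2 = 77.60 mm
Weak-axis I_min = (h_o·b_o³ − h_i·b_i³)/12 with b_o = 96.0, b_i = 77.60 mm (shorter outer/inner sides).
I_min = (166×96.0³ − 147.6×77.60³)/12 = 6.491×10^6 mm⁴
I = 6.491×10^6 mm⁴ = 6.491×10^-6 m⁴
Effective length L_e = K·L = 0.5 × 7.90 = 3.950 m
P_cr = π²EI / L_e² = π² × 69.2×10⁹ × 6.491×10^-6 / 3.950² = 2.841×10^5 N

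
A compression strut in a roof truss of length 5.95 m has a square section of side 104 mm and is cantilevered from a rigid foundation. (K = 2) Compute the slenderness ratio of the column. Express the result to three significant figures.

For a square r = a/√12 = 104/√12 = 30.02 mm
L_e = K·L = 2 × 5.95 m = 11.90 m = 11900 mm
λ = L_e / r_min = 11900 / 30.02 = 396

λ ≈ 396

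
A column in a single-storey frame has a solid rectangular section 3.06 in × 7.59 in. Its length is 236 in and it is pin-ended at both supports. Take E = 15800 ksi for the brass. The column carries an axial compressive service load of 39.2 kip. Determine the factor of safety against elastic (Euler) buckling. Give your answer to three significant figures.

n ≈ 1.29

Buckling occurs about the weak axis: I_min = h·b³/12 with b = 3.06 in (the shorter side).
I_min = 7.59×3.06³/12 = 18.12 in⁴
Effective length L_e = K·L = 1 × 236 = 236.0 in
P_cr = π²EI / L_e² = π² × 15800×10³ × 18.12 / 236.0² = 5.074×10^4 lb
Factor of safety n = P_cr / P = 50.741 / 39.2 = 1.29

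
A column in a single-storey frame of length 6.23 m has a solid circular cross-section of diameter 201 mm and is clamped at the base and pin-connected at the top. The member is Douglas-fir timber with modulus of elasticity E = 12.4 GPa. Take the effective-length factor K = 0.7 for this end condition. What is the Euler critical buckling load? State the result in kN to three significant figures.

P_cr ≈ 516 kN

I = πd⁴/64 = π×201⁴/64 = 8.012×10^7 mm⁴
I = 8.012×10^7 mm⁴ = 8.012×10^-5 m⁴
Effective length L_e = K·L = 0.7 × 6.23 = 4.361 m
P_cr = π²EI / L_e² = π² × 12.4×10⁹ × 8.012×10^-5 / 4.361² = 5.156×10^5 N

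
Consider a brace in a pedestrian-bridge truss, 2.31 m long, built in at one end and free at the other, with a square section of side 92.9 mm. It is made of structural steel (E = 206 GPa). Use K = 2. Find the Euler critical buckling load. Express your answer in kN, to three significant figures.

I = a⁴/12 = 92.9⁴/12 = 6.207×10^6 mm⁴
I = 6.207×10^6 mm⁴ = 6.207×10^-6 m⁴
Effective length L_e = K·L = 2 × 2.31 = 4.620 m
P_cr = π²EI / L_e² = π² × 206×10⁹ × 6.207×10^-6 / 4.620² = 5.912×10^5 N

P_cr ≈ 591 kN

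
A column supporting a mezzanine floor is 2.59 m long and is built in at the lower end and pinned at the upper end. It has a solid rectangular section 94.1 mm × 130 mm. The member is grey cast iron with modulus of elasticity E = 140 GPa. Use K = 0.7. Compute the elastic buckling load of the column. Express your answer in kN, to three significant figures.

P_cr ≈ 3790 kN

Buckling occurs about the weak axis: I_min = h·b³/12 with b = 94.1 mm (the shorter side).
I_min = 130×94.1³/12 = 9.027×10^6 mm⁴
I = 9.027×10^6 mm⁴ = 9.027×10^-6 m⁴
Effective length L_e = K·L = 0.7 × 2.59 = 1.813 m
P_cr = π²EI / L_e² = π² × 140×10⁹ × 9.027×10^-6 / 1.813² = 3.795×10^6 N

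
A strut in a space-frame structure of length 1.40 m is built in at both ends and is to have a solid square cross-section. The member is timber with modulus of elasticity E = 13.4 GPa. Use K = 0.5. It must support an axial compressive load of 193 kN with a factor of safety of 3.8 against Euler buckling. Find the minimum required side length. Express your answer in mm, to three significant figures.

a ≈ 75.6 mm

Required P_cr = n·P = 3.8 × 193 = 733.4 kN
L_e = K·L = 0.5 × 1.40 = 0.7000 m
Required I = P_cr·L_e²/(π²E) = 7.334×10^5 × 0.7000² / (π² × 1.34×10^10) = 2.717×10^-6 m⁴
I_req = 2.717×10^6 mm⁴
Solid square: I = a⁴/12  ⇒  a = (12I)^(1/4) = (12×2.717×10^6)^(1/4) = 75.6 mm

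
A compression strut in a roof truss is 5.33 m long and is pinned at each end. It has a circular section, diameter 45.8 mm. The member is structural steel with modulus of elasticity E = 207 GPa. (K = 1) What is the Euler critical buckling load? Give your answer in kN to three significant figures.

P_cr ≈ 15.5 kN

I = πd⁴/64 = π×45.8⁴/64 = 2.160×10^5 mm⁴
I = 2.160×10^5 mm⁴ = 2.160×10^-7 m⁴
Effective length L_e = K·L = 1 × 5.33 = 5.330 m
P_cr = π²EI / L_e² = π² × 207×10⁹ × 2.160×10^-7 / 5.330² = 1.553×10^4 N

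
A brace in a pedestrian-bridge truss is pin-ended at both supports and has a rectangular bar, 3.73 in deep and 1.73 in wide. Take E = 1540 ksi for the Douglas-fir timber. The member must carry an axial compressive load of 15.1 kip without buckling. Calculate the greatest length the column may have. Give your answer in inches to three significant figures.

Buckling occurs about the weak axis: I_min = h·b³/12 with b = 1.73 in (the shorter side).
I_min = 3.73×1.73³/12 = 1.609 in⁴
At the buckling limit P_cr = P = 1.510×10^4 lb
From P_cr = π²EI/(K·L)²:  L = (1/K)·√(π²EI/P_cr) = (1/1)·√(π²×1.54×10^6×1.609/1.510×10^4)
L = 40.2 in

L_max ≈ 40.2 in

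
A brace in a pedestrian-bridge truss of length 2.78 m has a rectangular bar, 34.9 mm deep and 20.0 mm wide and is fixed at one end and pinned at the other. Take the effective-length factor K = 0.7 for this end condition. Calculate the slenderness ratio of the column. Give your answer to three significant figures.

For a rectangle r_min = b/√12 = 20.0/√12 = 5.774 mm
L_e = K·L = 0.7 × 2.78 m = 1.946 m = 1946.0 mm
λ = L_e / r_min = 1946.0 / 5.774 = 337

λ ≈ 337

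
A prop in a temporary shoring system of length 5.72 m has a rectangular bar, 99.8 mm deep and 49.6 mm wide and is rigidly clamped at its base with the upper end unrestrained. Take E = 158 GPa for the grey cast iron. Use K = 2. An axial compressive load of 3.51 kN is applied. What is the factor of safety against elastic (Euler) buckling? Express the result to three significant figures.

Buckling occurs about the weak axis: I_min = h·b³/12 with b = 49.6 mm (the shorter side).
I_min = 99.8×49.6³/12 = 1.015×10^6 mm⁴
I = 1.015×10^6 mm⁴ = 1.015×10^-6 m⁴
Effective length L_e = K·L = 2 × 5.72 = 11.44 m
P_cr = π²EI / L_e² = π² × 158×10⁹ × 1.015×10^-6 / 11.44² = 1.209×10^4 N
Factor of safety n = P_cr / P = 12.092 / 3.51 = 3.45

n ≈ 3.45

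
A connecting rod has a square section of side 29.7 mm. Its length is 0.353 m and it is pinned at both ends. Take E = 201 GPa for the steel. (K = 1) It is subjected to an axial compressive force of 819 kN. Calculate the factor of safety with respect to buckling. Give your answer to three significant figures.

I = a⁴/12 = 29.7⁴/12 = 6.484×10^4 mm⁴
I = 6.484×10^4 mm⁴ = 6.484×10^-8 m⁴
Effective length L_e = K·L = 1 × 0.353 = 0.3530 m
P_cr = π²EI / L_e² = π² × 201×10⁹ × 6.484×10^-8 / 0.3530² = 1.032×10^6 N
Factor of safety n = P_cr / P = 1032.3 / 819 = 1.26

n ≈ 1.26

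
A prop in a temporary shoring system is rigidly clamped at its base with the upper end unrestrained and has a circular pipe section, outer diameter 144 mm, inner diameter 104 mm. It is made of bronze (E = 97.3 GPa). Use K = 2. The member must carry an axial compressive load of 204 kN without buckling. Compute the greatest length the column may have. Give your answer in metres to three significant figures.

L_max ≈ 4.25 m

d_o = 144 mm, d_i = 104 mm
I = π(d_o⁴ − d_i⁴)/64 = π(144⁴ − 104.0⁴)/64 = 1.536×10^7 mm⁴
I = 1.536×10^-5 m⁴
At the buckling limit P_cr = P = 2.040×10^5 N
From P_cr = π²EI/(K·L)²:  L = (1/K)·√(π²EI/P_cr) = (1/2)·√(π²×9.73×10^10×1.536×10^-5/2.040×10^5)
L = 4.25 m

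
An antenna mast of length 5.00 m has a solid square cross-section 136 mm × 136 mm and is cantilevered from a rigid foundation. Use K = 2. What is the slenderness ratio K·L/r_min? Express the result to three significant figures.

λ ≈ 255

For a square r = a/√12 = 136/√12 = 39.26 mm
L_e = K·L = 2 × 5.00 m = 10.00 m = 10000 mm
λ = L_e / r_min = 10000 / 39.26 = 255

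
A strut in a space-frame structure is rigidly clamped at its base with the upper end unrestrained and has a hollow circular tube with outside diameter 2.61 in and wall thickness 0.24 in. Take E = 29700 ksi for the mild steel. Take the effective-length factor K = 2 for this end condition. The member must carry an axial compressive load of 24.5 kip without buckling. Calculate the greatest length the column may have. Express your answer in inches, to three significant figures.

L_max ≈ 61.6 in

Inner diameter d_i = 2.61 − 2×0.24 = 2.130 in
I = π(d_o⁴ − d_i⁴)/64 = π(2.61⁴ − 2.130⁴)/64 = 1.267 in⁴
At the buckling limit P_cr = P = 2.450×10^4 lb
From P_cr = π²EI/(K·L)²:  L = (1/K)·√(π²EI/P_cr) = (1/2)·√(π²×2.97×10^7×1.267/2.450×10^4)
L = 61.6 in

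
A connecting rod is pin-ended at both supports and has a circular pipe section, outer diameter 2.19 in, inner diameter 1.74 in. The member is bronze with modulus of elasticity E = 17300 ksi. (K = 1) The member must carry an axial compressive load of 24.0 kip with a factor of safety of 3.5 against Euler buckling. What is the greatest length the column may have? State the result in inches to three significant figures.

L_max ≈ 37.2 in

d_o = 2.19 in, d_i = 1.74 in
I = π(d_o⁴ − d_i⁴)/64 = π(2.19⁴ − 1.740⁴)/64 = 0.6792 in⁴
Required critical load P_cr = n·P = 3.5 × 24.0 = 84.00 kip = 8.400×10^4 lb
From P_cr = π²EI/(K·L)²:  L = (1/K)·√(π²EI/P_cr) = (1/1)·√(π²×1.73×10^7×0.6792/8.400×10^4)
L = 37.2 in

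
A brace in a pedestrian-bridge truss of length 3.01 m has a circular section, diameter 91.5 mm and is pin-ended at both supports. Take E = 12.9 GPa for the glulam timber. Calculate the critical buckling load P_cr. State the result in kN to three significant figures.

I = πd⁴/64 = π×91.5⁴/64 = 3.441×10^6 mm⁴
I = 3.441×10^6 mm⁴ = 3.441×10^-6 m⁴
Effective length L_e = K·L = 1 × 3.01 = 3.010 m
P_cr = π²EI / L_e² = π² × 12.9×10⁹ × 3.441×10^-6 / 3.010² = 4.835×10^4 N

P_cr ≈ 48.4 kN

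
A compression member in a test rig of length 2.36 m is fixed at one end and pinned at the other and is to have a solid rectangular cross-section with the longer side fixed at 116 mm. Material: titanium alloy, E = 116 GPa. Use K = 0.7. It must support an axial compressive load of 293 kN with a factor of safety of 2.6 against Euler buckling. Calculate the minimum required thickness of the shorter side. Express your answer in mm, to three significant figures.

Required P_cr = n·P = 2.6 × 293 = 761.8 kN
L_e = K·L = 0.7 × 2.36 = 1.652 m
Required I = P_cr·L_e²/(π²E) = 7.618×10^5 × 1.652² / (π² × 1.16×10^11) = 1.816×10^-6 m⁴
I_req = 1.816×10^6 mm⁴
Rectangle, weak axis: I_min = h·b³/12 with h = 116 mm fixed  ⇒  b = (12I/h)^(1/3) = 57.3 mm

b ≈ 57.3 mm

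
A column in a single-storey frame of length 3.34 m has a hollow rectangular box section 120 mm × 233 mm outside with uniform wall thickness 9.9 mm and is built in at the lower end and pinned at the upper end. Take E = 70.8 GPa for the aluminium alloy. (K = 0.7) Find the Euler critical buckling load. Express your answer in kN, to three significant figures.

Inner dimensions: h_i = 233 − 2×9.9 = 213.2 mm, b_i = 120 − 2×9.9 = 100.2 mm
Weak-axis I_min = (h_o·b_o³ − h_i·b_i³)/12 with b_o = 120, b_i = 100.2 mm (shorter outer/inner sides).
I_min = (233×120³ − 213.2×100.2³)/12 = 1.568×10^7 mm⁴
I = 1.568×10^7 mm⁴ = 1.568×10^-5 m⁴
Effective length L_e = K·L = 0.7 × 3.34 = 2.338 m
P_cr = π²EI / L_e² = π² × 70.8×10⁹ × 1.568×10^-5 / 2.338² = 2.004×10^6 N

P_cr ≈ 2000 kN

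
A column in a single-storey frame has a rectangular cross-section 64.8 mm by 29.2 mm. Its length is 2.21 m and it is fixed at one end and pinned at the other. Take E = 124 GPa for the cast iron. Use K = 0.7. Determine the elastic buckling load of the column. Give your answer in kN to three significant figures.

P_cr ≈ 68.8 kN

Buckling occurs about the weak axis: I_min = h·b³/12 with b = 29.2 mm (the shorter side).
I_min = 64.8×29.2³/12 = 1.344×10^5 mm⁴
I = 1.344×10^5 mm⁴ = 1.344×10^-7 m⁴
Effective length L_e = K·L = 0.7 × 2.21 = 1.547 m
P_cr = π²EI / L_e² = π² × 124×10⁹ × 1.344×10^-7 / 1.547² = 6.875×10^4 N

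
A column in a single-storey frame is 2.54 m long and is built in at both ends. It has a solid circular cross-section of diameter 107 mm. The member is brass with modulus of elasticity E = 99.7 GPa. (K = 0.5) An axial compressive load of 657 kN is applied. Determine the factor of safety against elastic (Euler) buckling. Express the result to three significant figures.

n ≈ 5.97

I = πd⁴/64 = π×107⁴/64 = 6.434×10^6 mm⁴
I = 6.434×10^6 mm⁴ = 6.434×10^-6 m⁴
Effective length L_e = K·L = 0.5 × 2.54 = 1.270 m
P_cr = π²EI / L_e² = π² × 99.7×10⁹ × 6.434×10^-6 / 1.270² = 3.925×10^6 N
Factor of safety n = P_cr / P = 3925.5 / 657 = 5.97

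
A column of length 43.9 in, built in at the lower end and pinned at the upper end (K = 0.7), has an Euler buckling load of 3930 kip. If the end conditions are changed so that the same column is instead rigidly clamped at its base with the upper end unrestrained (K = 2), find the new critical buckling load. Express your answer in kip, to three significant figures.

P_cr ≈ 481 kip

P_cr ∝ 1/K², so P_cr,new = P_cr,old × (K_old/K_new)² = 3930 × (0.7/2)²
= 3930 × 0.1225 = 481 kip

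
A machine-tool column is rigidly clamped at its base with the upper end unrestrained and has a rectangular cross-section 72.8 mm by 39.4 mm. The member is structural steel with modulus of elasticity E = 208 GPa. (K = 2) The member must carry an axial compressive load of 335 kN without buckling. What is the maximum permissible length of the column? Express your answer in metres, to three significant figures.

L_max ≈ 0.754 m

Buckling occurs about the weak axis: I_min = h·b³/12 with b = 39.4 mm (the shorter side).
I_min = 72.8×39.4³/12 = 3.711×10^5 mm⁴
I = 3.711×10^-7 m⁴
At the buckling limit P_cr = P = 3.350×10^5 N
From P_cr = π²EI/(K·L)²:  L = (1/K)·√(π²EI/P_cr) = (1/2)·√(π²×2.08×10^11×3.711×10^-7/3.350×10^5)
L = 0.754 m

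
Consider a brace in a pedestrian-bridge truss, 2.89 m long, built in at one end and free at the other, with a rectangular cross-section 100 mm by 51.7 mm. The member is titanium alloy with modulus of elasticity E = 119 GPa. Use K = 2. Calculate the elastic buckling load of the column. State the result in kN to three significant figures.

Buckling occurs about the weak axis: I_min = h·b³/12 with b = 51.7 mm (the shorter side).
I_min = 100×51.7³/12 = 1.152×10^6 mm⁴
I = 1.152×10^6 mm⁴ = 1.152×10^-6 m⁴
Effective length L_e = K·L = 2 × 2.89 = 5.780 m
P_cr = π²EI / L_e² = π² × 119×10⁹ × 1.152×10^-6 / 5.780² = 4.048×10^4 N

P_cr ≈ 40.5 kN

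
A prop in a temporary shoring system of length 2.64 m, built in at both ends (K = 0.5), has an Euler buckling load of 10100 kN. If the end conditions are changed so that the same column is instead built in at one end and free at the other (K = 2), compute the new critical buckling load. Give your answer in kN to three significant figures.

P_cr ≈ 631 kN

P_cr ∝ 1/K², so P_cr,new = P_cr,old × (K_old/K_new)² = 10100 × (0.5/2)²
= 10100 × 0.06250 = 631 kN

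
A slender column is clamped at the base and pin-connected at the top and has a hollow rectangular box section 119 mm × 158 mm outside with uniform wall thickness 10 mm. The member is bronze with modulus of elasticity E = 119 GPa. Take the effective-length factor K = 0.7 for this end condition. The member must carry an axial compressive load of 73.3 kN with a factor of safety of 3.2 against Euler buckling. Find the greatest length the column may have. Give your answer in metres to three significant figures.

L_max ≈ 10.6 m

Inner dimensions: h_i = 158 − 2×10 = 138.0 mm, b_i = 119 − 2×10 = 99.00 mm
Weak-axis I_min = (h_o·b_o³ − h_i·b_i³)/12 with b_o = 119, b_i = 99.00 mm (shorter outer/inner sides).
I_min = (158×119³ − 138.0×99.00³)/12 = 1.103×10^7 mm⁴
I = 1.103×10^-5 m⁴
Required critical load P_cr = n·P = 3.2 × 73.3 = 234.6 kN = 2.346×10^5 N
From P_cr = π²EI/(K·L)²:  L = (1/K)·√(π²EI/P_cr) = (1/0.7)·√(π²×1.19×10^11×1.103×10^-5/2.346×10^5)
L = 10.6 m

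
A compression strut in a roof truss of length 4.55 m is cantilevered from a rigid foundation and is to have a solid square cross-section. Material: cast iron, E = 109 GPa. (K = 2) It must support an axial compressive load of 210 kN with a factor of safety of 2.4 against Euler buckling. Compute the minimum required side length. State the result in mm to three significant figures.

a ≈ 147 mm

Required P_cr = n·P = 2.4 × 210 = 504.0 kN
L_e = K·L = 2 × 4.55 = 9.100 m
Required I = P_cr·L_e²/(π²E) = 5.040×10^5 × 9.100² / (π² × 1.09×10^11) = 3.880×10^-5 m⁴
I_req = 3.880×10^7 mm⁴
Solid square: I = a⁴/12  ⇒  a = (12I)^(1/4) = (12×3.880×10^7)^(1/4) = 147 mm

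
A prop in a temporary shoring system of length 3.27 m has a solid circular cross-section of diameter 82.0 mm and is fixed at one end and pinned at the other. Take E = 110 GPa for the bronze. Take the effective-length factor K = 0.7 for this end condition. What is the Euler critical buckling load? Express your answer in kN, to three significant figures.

I = πd⁴/64 = π×82.0⁴/64 = 2.219×10^6 mm⁴
I = 2.219×10^6 mm⁴ = 2.219×10^-6 m⁴
Effective length L_e = K·L = 0.7 × 3.27 = 2.289 m
P_cr = π²EI / L_e² = π² × 110×10⁹ × 2.219×10^-6 / 2.289² = 4.599×10^5 N

P_cr ≈ 460 kN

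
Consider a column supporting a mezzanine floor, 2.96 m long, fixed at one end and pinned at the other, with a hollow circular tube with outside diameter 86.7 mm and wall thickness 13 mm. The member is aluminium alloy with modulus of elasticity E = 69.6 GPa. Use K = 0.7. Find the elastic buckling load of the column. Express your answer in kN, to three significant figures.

Inner diameter d_i = 86.7 − 2×13 = 60.70 mm
I = π(d_o⁴ − d_i⁴)/64 = π(86.7⁴ − 60.70⁴)/64 = 2.107×10^6 mm⁴
I = 2.107×10^6 mm⁴ = 2.107×10^-6 m⁴
Effective length L_e = K·L = 0.7 × 2.96 = 2.072 m
P_cr = π²EI / L_e² = π² × 69.6×10⁹ × 2.107×10^-6 / 2.072² = 3.372×10^5 N

P_cr ≈ 337 kN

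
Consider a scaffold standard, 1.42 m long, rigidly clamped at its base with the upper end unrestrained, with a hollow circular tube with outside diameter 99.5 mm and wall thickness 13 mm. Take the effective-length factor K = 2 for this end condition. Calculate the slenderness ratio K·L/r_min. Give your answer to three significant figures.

Inner diameter d_i = 99.5 − 2×13 = 73.50 mm
I = π(d_o⁴ − d_i⁴)/64 = π(99.5⁴ − 73.50⁴)/64 = 3.379×10^6 mm⁴
A = 3.533×10^3 mm²;  r_min = √(I/A) = √(3.379×10^6/3.533×10^3) = 30.93 mm
L_e = K·L = 2 × 1.42 m = 2.840 m = 2840.0 mm
λ = L_e / r_min = 2840.0 / 30.93 = 91.8

λ ≈ 91.8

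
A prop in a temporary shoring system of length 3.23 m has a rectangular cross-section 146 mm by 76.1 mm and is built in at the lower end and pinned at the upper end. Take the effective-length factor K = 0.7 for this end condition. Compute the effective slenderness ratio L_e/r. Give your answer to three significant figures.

Buckling occurs about the weak axis: I_min = h·b³/12 with b = 76.1 mm (the shorter side).
I_min = 146×76.1³/12 = 5.362×10^6 mm⁴
A = 1.111×10^4 mm²;  r_min = √(I/A) = √(5.362×10^6/1.111×10^4) = 21.97 mm
L_e = K·L = 0.7 × 3.23 m = 2.261 m = 2261.0 mm
λ = L_e / r_min = 2261.0 / 21.97 = 103

λ ≈ 103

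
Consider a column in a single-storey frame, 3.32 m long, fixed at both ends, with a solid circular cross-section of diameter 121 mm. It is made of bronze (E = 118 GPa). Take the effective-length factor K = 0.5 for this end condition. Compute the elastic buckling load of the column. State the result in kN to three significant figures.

P_cr ≈ 4450 kN

I = πd⁴/64 = π×121⁴/64 = 1.052×10^7 mm⁴
I = 1.052×10^7 mm⁴ = 1.052×10^-5 m⁴
Effective length L_e = K·L = 0.5 × 3.32 = 1.660 m
P_cr = π²EI / L_e² = π² × 118×10⁹ × 1.052×10^-5 / 1.660² = 4.447×10^6 N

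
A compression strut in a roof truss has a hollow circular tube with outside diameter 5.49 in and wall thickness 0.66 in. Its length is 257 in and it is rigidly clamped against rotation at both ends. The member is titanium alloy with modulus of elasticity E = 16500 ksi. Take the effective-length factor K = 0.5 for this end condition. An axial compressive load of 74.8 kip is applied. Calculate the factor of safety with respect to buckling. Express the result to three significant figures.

n ≈ 3.92

Inner diameter d_i = 5.49 − 2×0.66 = 4.170 in
I = π(d_o⁴ − d_i⁴)/64 = π(5.49⁴ − 4.170⁴)/64 = 29.75 in⁴
Effective length L_e = K·L = 0.5 × 257 = 128.5 in
P_cr = π²EI / L_e² = π² × 16500×10³ × 29.75 / 128.5² = 2.934×10^5 lb
Factor of safety n = P_cr / P = 293.40 / 74.8 = 3.92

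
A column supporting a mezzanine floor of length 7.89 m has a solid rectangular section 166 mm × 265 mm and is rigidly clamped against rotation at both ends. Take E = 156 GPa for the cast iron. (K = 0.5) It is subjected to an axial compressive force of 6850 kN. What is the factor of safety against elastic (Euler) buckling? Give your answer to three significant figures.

n ≈ 1.46

Buckling occurs about the weak axis: I_min = h·b³/12 with b = 166 mm (the shorter side).
I_min = 265×166³/12 = 1.010×10^8 mm⁴
I = 1.010×10^8 mm⁴ = 1.010×10^-4 m⁴
Effective length L_e = K·L = 0.5 × 7.89 = 3.945 m
P_cr = π²EI / L_e² = π² × 156×10⁹ × 1.010×10^-4 / 3.945² = 9.994×10^6 N
Factor of safety n = P_cr / P = 9993.5 / 6850 = 1.46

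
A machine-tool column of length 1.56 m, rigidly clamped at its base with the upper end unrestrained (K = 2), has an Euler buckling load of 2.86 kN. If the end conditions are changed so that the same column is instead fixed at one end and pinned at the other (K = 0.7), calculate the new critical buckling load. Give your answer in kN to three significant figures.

P_cr ≈ 23.3 kN

P_cr ∝ 1/K², so P_cr,new = P_cr,old × (K_old/K_new)² = 2.86 × (2/0.7)²
= 2.86 × 8.163 = 23.3 kN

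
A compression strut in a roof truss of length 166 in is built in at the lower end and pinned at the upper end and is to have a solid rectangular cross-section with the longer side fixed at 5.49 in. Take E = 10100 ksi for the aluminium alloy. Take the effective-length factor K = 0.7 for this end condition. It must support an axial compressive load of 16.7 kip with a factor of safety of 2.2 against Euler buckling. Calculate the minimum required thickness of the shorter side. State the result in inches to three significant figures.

Required P_cr = n·P = 2.2 × 16.7 = 36.74 kip
L_e = K·L = 0.7 × 166 = 116.2 in
Required I = P_cr·L_e²/(π²E) = 3.674×10^4 × 116.2² / (π² × 1.01×10^7) = 4.977 in⁴
Rectangle, weak axis: I_min = h·b³/12 with h = 5.49 in fixed  ⇒  b = (12I/h)^(1/3) = 2.22 in

b ≈ 2.22 in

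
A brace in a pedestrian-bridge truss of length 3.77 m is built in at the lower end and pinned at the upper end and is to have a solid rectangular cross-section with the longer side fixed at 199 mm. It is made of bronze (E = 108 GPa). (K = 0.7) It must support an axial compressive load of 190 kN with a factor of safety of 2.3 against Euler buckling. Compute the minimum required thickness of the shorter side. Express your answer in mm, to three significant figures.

b ≈ 55.6 mm

Required P_cr = n·P = 2.3 × 190 = 437.0 kN
L_e = K·L = 0.7 × 3.77 = 2.639 m
Required I = P_cr·L_e²/(π²E) = 4.370×10^5 × 2.639² / (π² × 1.08×10^11) = 2.855×10^-6 m⁴
I_req = 2.855×10^6 mm⁴
Rectangle, weak axis: I_min = h·b³/12 with h = 199 mm fixed  ⇒  b = (12I/h)^(1/3) = 55.6 mm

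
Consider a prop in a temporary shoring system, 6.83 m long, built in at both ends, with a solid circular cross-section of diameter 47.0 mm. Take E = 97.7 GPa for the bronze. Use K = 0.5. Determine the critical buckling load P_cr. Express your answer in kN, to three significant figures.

I = πd⁴/64 = π×47.0⁴/64 = 2.395×10^5 mm⁴
I = 2.395×10^5 mm⁴ = 2.395×10^-7 m⁴
Effective length L_e = K·L = 0.5 × 6.83 = 3.415 m
P_cr = π²EI / L_e² = π² × 97.7×10⁹ × 2.395×10^-7 / 3.415² = 1.980×10^4 N

P_cr ≈ 19.8 kN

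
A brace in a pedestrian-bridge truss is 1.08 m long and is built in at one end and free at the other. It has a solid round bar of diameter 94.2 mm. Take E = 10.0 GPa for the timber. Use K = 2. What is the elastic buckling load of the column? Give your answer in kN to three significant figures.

I = πd⁴/64 = π×94.2⁴/64 = 3.865×10^6 mm⁴
I = 3.865×10^6 mm⁴ = 3.865×10^-6 m⁴
Effective length L_e = K·L = 2 × 1.08 = 2.160 m
P_cr = π²EI / L_e² = π² × 10.0×10⁹ × 3.865×10^-6 / 2.160² = 8.176×10^4 N

P_cr ≈ 81.8 kN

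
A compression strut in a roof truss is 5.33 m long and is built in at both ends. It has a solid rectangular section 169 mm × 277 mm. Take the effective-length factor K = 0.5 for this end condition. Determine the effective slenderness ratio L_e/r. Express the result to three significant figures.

For a rectangle r_min = b/√12 = 169/√12 = 48.79 mm
L_e = K·L = 0.5 × 5.33 m = 2.665 m = 2665.0 mm
λ = L_e / r_min = 2665.0 / 48.79 = 54.6

λ ≈ 54.6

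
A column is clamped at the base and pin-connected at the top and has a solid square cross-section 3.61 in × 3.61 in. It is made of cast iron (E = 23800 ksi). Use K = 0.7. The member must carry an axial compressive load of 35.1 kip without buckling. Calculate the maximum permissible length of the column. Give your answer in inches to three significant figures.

L_max ≈ 440 in

I = a⁴/12 = 3.61⁴/12 = 14.15 in⁴
At the buckling limit P_cr = P = 3.510×10^4 lb
From P_cr = π²EI/(K·L)²:  L = (1/K)·√(π²EI/P_cr) = (1/0.7)·√(π²×2.38×10^7×14.15/3.510×10^4)
L = 440 in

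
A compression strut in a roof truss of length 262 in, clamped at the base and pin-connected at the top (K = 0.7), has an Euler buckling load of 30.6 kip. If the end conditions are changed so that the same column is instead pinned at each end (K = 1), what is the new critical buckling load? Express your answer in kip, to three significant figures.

P_cr ∝ 1/K², so P_cr,new = P_cr,old × (K_old/K_new)² = 30.6 × (0.7/1)²
= 30.6 × 0.4900 = 15.0 kip

P_cr ≈ 15.0 kip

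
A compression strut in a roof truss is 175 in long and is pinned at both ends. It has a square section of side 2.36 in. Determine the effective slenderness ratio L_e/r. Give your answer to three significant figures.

λ ≈ 257

For a square r = a/√12 = 2.36/√12 = 0.6813 in
L_e = K·L = 1 × 175 = 175.0 in
λ = L_e / r_min = 175.00 / 0.6813 = 257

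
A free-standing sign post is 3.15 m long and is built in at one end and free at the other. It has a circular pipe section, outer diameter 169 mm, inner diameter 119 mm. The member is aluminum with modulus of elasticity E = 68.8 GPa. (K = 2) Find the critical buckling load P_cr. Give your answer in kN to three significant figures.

d_o = 169 mm, d_i = 119 mm
I = π(d_o⁴ − d_i⁴)/64 = π(169⁴ − 119.0⁴)/64 = 3.020×10^7 mm⁴
I = 3.020×10^7 mm⁴ = 3.020×10^-5 m⁴
Effective length L_e = K·L = 2 × 3.15 = 6.300 m
P_cr = π²EI / L_e² = π² × 68.8×10⁹ × 3.020×10^-5 / 6.300² = 5.166×10^5 N

P_cr ≈ 517 kN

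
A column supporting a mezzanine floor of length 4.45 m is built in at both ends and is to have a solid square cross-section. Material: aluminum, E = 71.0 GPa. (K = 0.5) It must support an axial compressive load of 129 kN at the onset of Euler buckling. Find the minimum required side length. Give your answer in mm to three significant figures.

L_e = K·L = 0.5 × 4.45 = 2.225 m
Required I = P_cr·L_e²/(π²E) = 1.290×10^5 × 2.225² / (π² × 7.10×10^10) = 9.114×10^-7 m⁴
I_req = 9.114×10^5 mm⁴
Solid square: I = a⁴/12  ⇒  a = (12I)^(1/4) = (12×9.114×10^5)^(1/4) = 57.5 mm

a ≈ 57.5 mm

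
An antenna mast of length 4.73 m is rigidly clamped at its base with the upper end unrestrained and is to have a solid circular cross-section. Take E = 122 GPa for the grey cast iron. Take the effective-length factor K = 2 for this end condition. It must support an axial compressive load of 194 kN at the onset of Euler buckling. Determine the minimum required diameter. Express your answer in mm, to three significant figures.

L_e = K·L = 2 × 4.73 = 9.460 m
Required I = P_cr·L_e²/(π²E) = 1.940×10^5 × 9.460² / (π² × 1.22×10^11) = 1.442×10^-5 m⁴
I_req = 1.442×10^7 mm⁴
Solid circle: I = πd⁴/64  ⇒  d = (64I/π)^(1/4) = (64×1.442×10^7/π)^(1/4) = 131 mm

d ≈ 131 mm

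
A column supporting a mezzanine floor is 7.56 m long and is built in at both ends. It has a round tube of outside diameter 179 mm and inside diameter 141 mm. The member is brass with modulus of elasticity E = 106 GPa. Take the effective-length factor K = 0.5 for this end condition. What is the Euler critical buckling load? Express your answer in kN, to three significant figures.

P_cr ≈ 2270 kN

d_o = 179 mm, d_i = 141 mm
I = π(d_o⁴ − d_i⁴)/64 = π(179⁴ − 141.0⁴)/64 = 3.099×10^7 mm⁴
I = 3.099×10^7 mm⁴ = 3.099×10^-5 m⁴
Effective length L_e = K·L = 0.5 × 7.56 = 3.780 m
P_cr = π²EI / L_e² = π² × 106×10⁹ × 3.099×10^-5 / 3.780² = 2.269×10^6 N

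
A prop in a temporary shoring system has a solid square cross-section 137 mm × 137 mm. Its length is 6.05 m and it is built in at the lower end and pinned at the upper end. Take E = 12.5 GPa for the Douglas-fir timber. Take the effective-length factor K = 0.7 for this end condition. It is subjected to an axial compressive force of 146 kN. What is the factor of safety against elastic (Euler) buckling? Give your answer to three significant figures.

I = a⁴/12 = 137⁴/12 = 2.936×10^7 mm⁴
I = 2.936×10^7 mm⁴ = 2.936×10^-5 m⁴
Effective length L_e = K·L = 0.7 × 6.05 = 4.235 m
P_cr = π²EI / L_e² = π² × 12.5×10⁹ × 2.936×10^-5 / 4.235² = 2.019×10^5 N
Factor of safety n = P_cr / P = 201.93 / 146 = 1.38

n ≈ 1.38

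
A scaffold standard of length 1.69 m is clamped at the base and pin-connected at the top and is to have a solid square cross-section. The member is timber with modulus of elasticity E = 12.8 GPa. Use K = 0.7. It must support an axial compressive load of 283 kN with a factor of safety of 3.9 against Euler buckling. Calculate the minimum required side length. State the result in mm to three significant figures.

Required P_cr = n·P = 3.9 × 283 = 1104 kN
L_e = K·L = 0.7 × 1.69 = 1.183 m
Required I = P_cr·L_e²/(π²E) = 1.104×10^6 × 1.183² / (π² × 1.28×10^10) = 1.223×10^-5 m⁴
I_req = 1.223×10^7 mm⁴
Solid square: I = a⁴/12  ⇒  a = (12I)^(1/4) = (12×1.223×10^7)^(1/4) = 110 mm

a ≈ 110 mm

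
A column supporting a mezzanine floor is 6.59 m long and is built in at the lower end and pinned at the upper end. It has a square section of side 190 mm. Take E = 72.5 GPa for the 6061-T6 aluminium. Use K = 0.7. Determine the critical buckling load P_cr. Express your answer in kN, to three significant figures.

P_cr ≈ 3650 kN

I = a⁴/12 = 190⁴/12 = 1.086×10^8 mm⁴
I = 1.086×10^8 mm⁴ = 1.086×10^-4 m⁴
Effective length L_e = K·L = 0.7 × 6.59 = 4.613 m
P_cr = π²EI / L_e² = π² × 72.5×10⁹ × 1.086×10^-4 / 4.613² = 3.652×10^6 N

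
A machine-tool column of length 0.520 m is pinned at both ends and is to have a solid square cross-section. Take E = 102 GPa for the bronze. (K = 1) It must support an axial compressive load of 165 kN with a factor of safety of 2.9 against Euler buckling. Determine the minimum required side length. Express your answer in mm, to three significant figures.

Required P_cr = n·P = 2.9 × 165 = 478.5 kN
L_e = K·L = 1 × 0.520 = 0.5200 m
Required I = P_cr·L_e²/(π²E) = 4.785×10^5 × 0.5200² / (π² × 1.02×10^11) = 1.285×10^-7 m⁴
I_req = 1.285×10^5 mm⁴
Solid square: I = a⁴/12  ⇒  a = (12I)^(1/4) = (12×1.285×10^5)^(1/4) = 35.2 mm

a ≈ 35.2 mm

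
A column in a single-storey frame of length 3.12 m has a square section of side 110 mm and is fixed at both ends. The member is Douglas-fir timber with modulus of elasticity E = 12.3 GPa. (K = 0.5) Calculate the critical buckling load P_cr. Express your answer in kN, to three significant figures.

I = a⁴/12 = 110⁴/12 = 1.220×10^7 mm⁴
I = 1.220×10^7 mm⁴ = 1.220×10^-5 m⁴
Effective length L_e = K·L = 0.5 × 3.12 = 1.560 m
P_cr = π²EI / L_e² = π² × 12.3×10⁹ × 1.220×10^-5 / 1.560² = 6.086×10^5 N

P_cr ≈ 609 kN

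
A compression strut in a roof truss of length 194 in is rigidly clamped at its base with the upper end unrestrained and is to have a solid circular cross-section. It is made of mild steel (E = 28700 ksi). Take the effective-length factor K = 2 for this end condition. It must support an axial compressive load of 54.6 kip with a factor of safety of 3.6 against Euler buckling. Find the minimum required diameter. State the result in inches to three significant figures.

Required P_cr = n·P = 3.6 × 54.6 = 196.6 kip
L_e = K·L = 2 × 194 = 388.0 in
Required I = P_cr·L_e²/(π²E) = 1.966×10^5 × 388.0² / (π² × 2.87×10^7) = 104.5 in⁴
Solid circle: I = πd⁴/64  ⇒  d = (64I/π)^(1/4) = (64×104.5/π)^(1/4) = 6.79 in

d ≈ 6.79 in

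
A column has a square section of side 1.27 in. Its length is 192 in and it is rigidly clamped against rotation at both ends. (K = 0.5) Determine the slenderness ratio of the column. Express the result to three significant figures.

λ ≈ 262

I = a⁴/12 = 1.27⁴/12 = 0.2168 in⁴
A = 1.613 in²;  r_min = √(I/A) = √(0.2168/1.613) = 0.3666 in
L_e = K·L = 0.5 × 192 = 96.00 in
λ = L_e / r_min = 96.000 / 0.3666 = 262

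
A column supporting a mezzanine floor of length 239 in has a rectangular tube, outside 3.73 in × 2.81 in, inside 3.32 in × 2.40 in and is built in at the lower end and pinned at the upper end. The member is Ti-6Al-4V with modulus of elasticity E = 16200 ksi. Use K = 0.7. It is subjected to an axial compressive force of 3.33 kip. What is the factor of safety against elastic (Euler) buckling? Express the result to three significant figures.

Weak-axis I_min = (h_o·b_o³ − h_i·b_i³)/12 with b_o = 2.81, b_i = 2.400 in (shorter outer/inner sides).
I_min = (3.73×2.81³ − 3.320×2.400³)/12 = 3.072 in⁴
Effective length L_e = K·L = 0.7 × 239 = 167.3 in
P_cr = π²EI / L_e² = π² × 16200×10³ × 3.072 / 167.3² = 1.755×10^4 lb
Factor of safety n = P_cr / P = 17.549 / 3.33 = 5.27

n ≈ 5.27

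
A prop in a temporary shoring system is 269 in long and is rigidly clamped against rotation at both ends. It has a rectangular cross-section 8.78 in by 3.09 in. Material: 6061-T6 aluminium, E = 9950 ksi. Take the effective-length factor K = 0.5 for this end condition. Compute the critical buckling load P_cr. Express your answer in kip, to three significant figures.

Buckling occurs about the weak axis: I_min = h·b³/12 with b = 3.09 in (the shorter side).
I_min = 8.78×3.09³/12 = 21.59 in⁴
Effective length L_e = K·L = 0.5 × 269 = 134.5 in
P_cr = π²EI / L_e² = π² × 9950×10³ × 21.59 / 134.5² = 1.172×10^5 lb

P_cr ≈ 117 kip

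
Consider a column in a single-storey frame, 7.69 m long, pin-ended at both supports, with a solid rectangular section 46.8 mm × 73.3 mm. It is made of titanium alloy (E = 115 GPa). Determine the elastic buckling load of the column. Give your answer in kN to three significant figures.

P_cr ≈ 12.0 kN

Buckling occurs about the weak axis: I_min = h·b³/12 with b = 46.8 mm (the shorter side).
I_min = 73.3×46.8³/12 = 6.261×10^5 mm⁴
I = 6.261×10^5 mm⁴ = 6.261×10^-7 m⁴
Effective length L_e = K·L = 1 × 7.69 = 7.690 m
P_cr = π²EI / L_e² = π² × 115×10⁹ × 6.261×10^-7 / 7.690² = 1.202×10^4 N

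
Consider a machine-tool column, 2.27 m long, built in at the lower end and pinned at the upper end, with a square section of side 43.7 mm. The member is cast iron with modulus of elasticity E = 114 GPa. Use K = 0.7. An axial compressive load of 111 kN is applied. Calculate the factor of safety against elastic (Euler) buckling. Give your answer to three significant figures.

n ≈ 1.22

I = a⁴/12 = 43.7⁴/12 = 3.039×10^5 mm⁴
I = 3.039×10^5 mm⁴ = 3.039×10^-7 m⁴
Effective length L_e = K·L = 0.7 × 2.27 = 1.589 m
P_cr = π²EI / L_e² = π² × 114×10⁹ × 3.039×10^-7 / 1.589² = 1.354×10^5 N
Factor of safety n = P_cr / P = 135.43 / 111 = 1.22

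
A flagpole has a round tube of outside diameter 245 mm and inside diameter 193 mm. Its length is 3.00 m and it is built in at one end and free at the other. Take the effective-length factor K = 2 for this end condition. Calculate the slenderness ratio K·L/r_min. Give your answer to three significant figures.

λ ≈ 77.0

d_o = 245 mm, d_i = 193 mm
I = π(d_o⁴ − d_i⁴)/64 = π(245⁴ − 193.0⁴)/64 = 1.088×10^8 mm⁴
A = 1.789×10^4 mm²;  r_min = √(I/A) = √(1.088×10^8/1.789×10^4) = 77.97 mm
L_e = K·L = 2 × 3.00 m = 6.000 m = 6000.0 mm
λ = L_e / r_min = 6000.0 / 77.97 = 77.0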